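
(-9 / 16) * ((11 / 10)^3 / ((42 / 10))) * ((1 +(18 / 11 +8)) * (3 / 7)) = -127413 / 156800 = -0.81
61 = 61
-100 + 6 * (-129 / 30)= -629 / 5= -125.80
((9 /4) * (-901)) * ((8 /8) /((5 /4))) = -8109 /5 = -1621.80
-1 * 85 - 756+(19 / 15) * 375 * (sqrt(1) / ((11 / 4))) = -7351 / 11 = -668.27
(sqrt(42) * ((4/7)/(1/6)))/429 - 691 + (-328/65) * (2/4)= -45079/65 + 8 * sqrt(42)/1001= -693.47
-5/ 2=-2.50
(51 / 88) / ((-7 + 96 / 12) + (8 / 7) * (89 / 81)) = 28917 / 112552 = 0.26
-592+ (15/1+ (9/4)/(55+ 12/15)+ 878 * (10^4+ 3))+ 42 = 1088980281/124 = 8782099.04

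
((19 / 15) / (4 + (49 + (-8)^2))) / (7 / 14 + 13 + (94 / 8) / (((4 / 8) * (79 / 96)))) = 3002 / 11661975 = 0.00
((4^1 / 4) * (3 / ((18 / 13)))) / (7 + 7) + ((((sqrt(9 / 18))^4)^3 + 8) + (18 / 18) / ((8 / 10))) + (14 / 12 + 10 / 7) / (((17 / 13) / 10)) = 668677 / 22848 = 29.27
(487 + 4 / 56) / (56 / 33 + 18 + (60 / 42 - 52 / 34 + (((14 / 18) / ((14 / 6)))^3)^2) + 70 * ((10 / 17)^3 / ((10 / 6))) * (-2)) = 194.83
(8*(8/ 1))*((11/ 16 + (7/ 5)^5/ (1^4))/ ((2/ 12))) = 7278888/ 3125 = 2329.24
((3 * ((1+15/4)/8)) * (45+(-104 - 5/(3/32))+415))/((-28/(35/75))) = -4313/480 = -8.99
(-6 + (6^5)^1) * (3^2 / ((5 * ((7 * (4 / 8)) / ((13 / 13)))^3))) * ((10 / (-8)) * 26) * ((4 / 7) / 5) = -415584 / 343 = -1211.62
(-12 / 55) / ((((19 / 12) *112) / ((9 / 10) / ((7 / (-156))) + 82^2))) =-2111742 / 256025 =-8.25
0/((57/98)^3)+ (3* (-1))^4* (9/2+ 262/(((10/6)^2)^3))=42332301/31250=1354.63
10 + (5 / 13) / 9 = 1175 / 117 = 10.04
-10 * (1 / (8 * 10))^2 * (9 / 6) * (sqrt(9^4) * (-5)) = 243 / 256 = 0.95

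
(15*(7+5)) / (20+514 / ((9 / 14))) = 405 / 1844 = 0.22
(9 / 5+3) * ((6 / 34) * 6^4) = 93312 / 85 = 1097.79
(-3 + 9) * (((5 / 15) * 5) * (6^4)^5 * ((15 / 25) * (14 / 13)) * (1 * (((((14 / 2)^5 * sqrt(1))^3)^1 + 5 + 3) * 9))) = 1009424987365389165614503821312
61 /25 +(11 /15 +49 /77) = 3143 /825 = 3.81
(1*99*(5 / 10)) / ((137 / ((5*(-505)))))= -249975 / 274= -912.32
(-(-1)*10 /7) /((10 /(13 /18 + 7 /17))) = 0.16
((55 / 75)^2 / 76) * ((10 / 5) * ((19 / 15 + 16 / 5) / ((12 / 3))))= 8107 / 513000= 0.02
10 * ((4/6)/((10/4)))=8/3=2.67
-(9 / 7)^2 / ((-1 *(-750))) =-27 / 12250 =-0.00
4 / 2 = 2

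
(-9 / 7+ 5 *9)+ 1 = 313 / 7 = 44.71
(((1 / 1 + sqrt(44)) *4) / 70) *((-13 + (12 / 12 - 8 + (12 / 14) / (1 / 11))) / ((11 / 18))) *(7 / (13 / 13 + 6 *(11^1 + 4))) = -5328 *sqrt(11) / 35035 - 2664 / 35035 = -0.58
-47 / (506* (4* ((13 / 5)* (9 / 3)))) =-235 / 78936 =-0.00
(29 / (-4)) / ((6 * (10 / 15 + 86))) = -29 / 2080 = -0.01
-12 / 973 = -0.01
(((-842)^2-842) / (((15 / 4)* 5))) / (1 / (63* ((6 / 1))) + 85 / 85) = 356893488 / 9475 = 37666.86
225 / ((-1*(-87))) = 75 / 29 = 2.59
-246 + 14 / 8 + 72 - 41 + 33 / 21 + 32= -5031 / 28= -179.68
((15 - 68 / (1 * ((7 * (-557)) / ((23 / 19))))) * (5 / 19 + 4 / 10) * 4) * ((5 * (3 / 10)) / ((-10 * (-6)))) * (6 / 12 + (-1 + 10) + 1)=210315231 / 20107700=10.46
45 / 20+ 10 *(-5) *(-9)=1809 / 4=452.25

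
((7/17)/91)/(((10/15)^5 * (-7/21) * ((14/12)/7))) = -2187/3536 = -0.62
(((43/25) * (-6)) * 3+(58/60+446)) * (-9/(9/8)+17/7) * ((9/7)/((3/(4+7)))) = -10926.54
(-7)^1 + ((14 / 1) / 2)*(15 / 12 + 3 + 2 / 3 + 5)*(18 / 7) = 343 / 2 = 171.50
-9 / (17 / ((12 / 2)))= -3.18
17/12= 1.42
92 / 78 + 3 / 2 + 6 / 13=245 / 78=3.14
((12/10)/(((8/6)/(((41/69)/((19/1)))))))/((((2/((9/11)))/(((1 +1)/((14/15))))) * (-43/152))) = -6642/76153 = -0.09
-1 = -1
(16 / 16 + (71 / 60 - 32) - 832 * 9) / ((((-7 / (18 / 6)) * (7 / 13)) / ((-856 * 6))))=-7529243748 / 245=-30731607.13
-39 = -39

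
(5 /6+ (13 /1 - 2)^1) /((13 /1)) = 71 /78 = 0.91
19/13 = 1.46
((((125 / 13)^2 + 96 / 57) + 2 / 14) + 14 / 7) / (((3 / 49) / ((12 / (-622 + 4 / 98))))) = -742302078 / 24464609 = -30.34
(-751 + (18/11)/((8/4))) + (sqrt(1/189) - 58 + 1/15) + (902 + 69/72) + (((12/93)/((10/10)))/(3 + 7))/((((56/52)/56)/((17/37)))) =sqrt(21)/63 + 48021041/504680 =95.22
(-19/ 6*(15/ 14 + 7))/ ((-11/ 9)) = 6441/ 308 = 20.91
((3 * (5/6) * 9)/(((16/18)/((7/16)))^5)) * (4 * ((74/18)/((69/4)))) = 61200253485/98784247808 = 0.62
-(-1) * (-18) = -18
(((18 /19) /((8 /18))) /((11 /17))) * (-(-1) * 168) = 115668 /209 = 553.44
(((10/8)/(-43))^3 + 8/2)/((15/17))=346012339/76326720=4.53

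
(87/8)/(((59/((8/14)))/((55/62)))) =0.09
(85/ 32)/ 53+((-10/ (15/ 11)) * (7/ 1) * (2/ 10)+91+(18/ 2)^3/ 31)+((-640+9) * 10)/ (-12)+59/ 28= 3490268587/ 5520480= 632.24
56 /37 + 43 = 1647 /37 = 44.51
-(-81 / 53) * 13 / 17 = 1053 / 901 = 1.17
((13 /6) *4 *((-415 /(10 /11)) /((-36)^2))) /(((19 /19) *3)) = -11869 /11664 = -1.02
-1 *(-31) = 31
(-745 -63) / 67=-808 / 67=-12.06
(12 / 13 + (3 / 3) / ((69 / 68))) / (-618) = -856 / 277173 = -0.00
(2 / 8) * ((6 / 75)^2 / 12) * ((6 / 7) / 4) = 1 / 35000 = 0.00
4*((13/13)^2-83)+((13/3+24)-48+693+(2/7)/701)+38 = 5643056/14721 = 383.33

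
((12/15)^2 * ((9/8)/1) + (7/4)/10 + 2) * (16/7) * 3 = 3474/175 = 19.85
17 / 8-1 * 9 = -6.88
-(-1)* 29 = 29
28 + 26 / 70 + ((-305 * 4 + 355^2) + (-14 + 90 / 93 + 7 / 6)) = 124821.51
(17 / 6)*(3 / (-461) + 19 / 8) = 6.71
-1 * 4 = -4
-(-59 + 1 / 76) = 4483 / 76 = 58.99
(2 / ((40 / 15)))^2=0.56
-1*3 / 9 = -1 / 3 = -0.33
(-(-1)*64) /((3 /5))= 106.67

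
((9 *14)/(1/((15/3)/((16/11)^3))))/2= 419265/4096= 102.36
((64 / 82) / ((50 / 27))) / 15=144 / 5125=0.03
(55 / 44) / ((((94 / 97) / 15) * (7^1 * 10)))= 1455 / 5264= 0.28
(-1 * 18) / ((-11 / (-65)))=-1170 / 11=-106.36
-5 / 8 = -0.62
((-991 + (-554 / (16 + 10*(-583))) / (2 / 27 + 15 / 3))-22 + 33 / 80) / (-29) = 3584574277 / 102662320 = 34.92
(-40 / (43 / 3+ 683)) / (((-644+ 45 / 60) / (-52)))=-6240 / 1345679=-0.00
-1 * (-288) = 288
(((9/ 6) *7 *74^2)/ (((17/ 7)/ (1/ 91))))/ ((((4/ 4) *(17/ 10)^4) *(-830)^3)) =-574980/ 10554125067967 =-0.00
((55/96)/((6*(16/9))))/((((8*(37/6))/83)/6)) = 41085/75776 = 0.54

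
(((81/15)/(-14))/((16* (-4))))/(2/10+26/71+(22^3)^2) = 0.00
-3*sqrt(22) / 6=-sqrt(22) / 2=-2.35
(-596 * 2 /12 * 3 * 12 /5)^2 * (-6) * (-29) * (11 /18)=1359766848 /25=54390673.92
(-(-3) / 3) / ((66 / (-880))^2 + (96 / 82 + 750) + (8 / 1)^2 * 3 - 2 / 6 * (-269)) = 196800 / 203263507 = 0.00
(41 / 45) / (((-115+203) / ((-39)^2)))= 6929 / 440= 15.75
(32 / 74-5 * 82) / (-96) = 7577 / 1776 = 4.27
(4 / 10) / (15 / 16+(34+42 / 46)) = 736 / 65965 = 0.01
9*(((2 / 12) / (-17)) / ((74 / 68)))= -3 / 37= -0.08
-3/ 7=-0.43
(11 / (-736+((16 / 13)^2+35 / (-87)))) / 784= -161733 / 8471159984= -0.00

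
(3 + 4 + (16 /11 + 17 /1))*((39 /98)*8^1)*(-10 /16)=-3900 /77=-50.65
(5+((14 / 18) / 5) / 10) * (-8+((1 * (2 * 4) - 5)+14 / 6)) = -13.37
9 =9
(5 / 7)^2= 25 / 49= 0.51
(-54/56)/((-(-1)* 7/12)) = -81/49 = -1.65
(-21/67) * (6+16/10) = -798/335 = -2.38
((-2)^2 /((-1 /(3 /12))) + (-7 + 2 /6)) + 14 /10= -94 /15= -6.27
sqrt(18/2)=3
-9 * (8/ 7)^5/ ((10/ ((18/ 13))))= -2654208/ 1092455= -2.43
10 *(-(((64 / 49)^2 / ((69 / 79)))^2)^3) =-11479480523584360893253769400156160 / 20675094571386761083478544929481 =-555.23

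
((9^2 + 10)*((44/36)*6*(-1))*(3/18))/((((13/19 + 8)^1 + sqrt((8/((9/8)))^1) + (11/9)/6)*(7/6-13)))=684684/841705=0.81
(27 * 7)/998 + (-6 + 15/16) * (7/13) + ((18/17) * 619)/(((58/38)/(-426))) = -9360439851177/51169456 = -182930.22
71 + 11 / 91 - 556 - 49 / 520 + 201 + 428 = 524257 / 3640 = 144.03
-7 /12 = -0.58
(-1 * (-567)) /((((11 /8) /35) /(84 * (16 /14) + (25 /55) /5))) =167809320 /121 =1386853.88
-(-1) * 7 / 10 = 7 / 10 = 0.70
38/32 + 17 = 291/16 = 18.19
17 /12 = 1.42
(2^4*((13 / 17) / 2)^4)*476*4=3198832 / 4913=651.10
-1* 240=-240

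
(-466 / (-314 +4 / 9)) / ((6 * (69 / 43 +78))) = 10019 / 3219902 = 0.00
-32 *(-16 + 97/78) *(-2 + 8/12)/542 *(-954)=3904192/3523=1108.20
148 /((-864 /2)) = -37 /108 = -0.34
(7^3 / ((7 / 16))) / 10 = 392 / 5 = 78.40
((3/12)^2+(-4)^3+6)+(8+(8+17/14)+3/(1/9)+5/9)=-13273/1008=-13.17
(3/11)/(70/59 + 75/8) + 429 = 23525631/54835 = 429.03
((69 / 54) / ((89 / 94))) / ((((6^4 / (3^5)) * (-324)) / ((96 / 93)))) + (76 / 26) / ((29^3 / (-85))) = -4673761637 / 425133487818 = -0.01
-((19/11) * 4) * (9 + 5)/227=-1064/2497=-0.43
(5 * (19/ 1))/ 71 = 95/ 71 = 1.34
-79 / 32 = -2.47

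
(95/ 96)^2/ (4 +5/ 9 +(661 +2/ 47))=424175/ 288305152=0.00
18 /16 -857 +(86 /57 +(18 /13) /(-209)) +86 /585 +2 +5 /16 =-1666546961 /1956240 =-851.91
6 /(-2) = -3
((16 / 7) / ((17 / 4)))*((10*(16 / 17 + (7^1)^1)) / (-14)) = -43200 / 14161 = -3.05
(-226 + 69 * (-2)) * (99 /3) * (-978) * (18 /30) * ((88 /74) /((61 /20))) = 6202804608 /2257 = 2748251.93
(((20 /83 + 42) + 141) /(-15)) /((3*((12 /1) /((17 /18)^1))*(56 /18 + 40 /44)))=-2844083 /35676720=-0.08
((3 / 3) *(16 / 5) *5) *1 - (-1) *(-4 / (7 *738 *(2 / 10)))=41318 / 2583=16.00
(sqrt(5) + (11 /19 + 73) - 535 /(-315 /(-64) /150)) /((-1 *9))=6476242 /3591 - sqrt(5) /9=1803.22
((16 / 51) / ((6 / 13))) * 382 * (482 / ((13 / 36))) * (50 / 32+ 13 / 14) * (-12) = -1232894304 / 119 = -10360456.34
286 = 286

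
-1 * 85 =-85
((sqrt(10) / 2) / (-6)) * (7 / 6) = -7 * sqrt(10) / 72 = -0.31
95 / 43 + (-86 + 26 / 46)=-82310 / 989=-83.23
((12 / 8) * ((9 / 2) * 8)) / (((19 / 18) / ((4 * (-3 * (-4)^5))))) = 11943936 / 19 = 628628.21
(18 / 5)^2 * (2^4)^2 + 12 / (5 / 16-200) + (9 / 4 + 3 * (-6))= 70331533 / 21300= 3301.95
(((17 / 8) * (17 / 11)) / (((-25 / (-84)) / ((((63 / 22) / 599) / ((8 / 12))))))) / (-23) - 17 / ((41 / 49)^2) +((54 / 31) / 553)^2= -3999872140751766836329 / 164706746338533614600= -24.28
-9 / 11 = -0.82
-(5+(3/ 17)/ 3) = -86/ 17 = -5.06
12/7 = 1.71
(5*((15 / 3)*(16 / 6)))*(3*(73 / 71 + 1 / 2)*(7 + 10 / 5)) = 195300 / 71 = 2750.70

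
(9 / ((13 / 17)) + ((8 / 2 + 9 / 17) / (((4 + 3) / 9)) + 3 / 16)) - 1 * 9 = 31047 / 3536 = 8.78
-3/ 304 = -0.01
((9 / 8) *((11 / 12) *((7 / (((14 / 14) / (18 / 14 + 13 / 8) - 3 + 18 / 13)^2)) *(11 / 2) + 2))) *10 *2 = 532.16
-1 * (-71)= 71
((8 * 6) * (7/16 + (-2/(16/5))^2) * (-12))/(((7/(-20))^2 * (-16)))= 11925/49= 243.37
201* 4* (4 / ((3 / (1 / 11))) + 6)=54136 / 11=4921.45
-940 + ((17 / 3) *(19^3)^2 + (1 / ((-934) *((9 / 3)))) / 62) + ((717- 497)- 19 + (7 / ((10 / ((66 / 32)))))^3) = 15808351931350794507 / 59297792000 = 266592589.68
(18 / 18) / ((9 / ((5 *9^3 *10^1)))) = 4050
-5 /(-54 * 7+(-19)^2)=5 /17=0.29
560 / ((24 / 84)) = 1960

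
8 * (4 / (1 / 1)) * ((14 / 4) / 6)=56 / 3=18.67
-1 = -1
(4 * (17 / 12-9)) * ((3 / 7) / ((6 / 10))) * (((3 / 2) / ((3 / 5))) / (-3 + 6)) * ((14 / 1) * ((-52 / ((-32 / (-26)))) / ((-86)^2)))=384475 / 266256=1.44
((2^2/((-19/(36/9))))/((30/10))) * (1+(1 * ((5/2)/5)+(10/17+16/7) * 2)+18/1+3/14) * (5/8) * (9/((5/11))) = -88.45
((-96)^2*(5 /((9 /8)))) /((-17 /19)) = -778240 /17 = -45778.82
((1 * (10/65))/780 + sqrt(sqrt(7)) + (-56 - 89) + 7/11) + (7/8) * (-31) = -38255641/223080 + 7^(1/4) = -169.86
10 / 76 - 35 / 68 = -495 / 1292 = -0.38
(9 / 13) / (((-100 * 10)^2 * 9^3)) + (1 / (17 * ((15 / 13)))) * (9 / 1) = 8213400017 / 17901000000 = 0.46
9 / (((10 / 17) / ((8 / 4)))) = 153 / 5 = 30.60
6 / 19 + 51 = 975 / 19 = 51.32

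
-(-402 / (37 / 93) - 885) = 70131 / 37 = 1895.43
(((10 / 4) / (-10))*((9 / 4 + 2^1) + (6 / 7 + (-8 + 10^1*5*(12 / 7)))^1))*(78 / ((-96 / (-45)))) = -1356615 / 1792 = -757.04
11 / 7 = 1.57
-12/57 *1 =-4/19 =-0.21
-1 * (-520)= 520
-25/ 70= -5/ 14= -0.36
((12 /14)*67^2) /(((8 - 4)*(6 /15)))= 2404.82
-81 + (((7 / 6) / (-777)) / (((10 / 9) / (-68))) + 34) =-8678 / 185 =-46.91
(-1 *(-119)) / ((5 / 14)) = 1666 / 5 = 333.20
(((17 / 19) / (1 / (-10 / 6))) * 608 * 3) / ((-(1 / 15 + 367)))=20400 / 2753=7.41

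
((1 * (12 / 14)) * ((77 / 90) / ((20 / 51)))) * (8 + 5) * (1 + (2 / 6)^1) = 2431 / 75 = 32.41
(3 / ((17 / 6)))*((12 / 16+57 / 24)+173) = 12681 / 68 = 186.49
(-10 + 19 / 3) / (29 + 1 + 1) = -11 / 93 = -0.12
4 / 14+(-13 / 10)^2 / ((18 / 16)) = 2816 / 1575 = 1.79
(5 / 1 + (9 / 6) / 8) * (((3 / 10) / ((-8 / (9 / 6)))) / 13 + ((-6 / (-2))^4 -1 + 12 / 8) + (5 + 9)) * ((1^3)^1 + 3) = 16486373 / 8320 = 1981.54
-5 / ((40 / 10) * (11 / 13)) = -65 / 44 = -1.48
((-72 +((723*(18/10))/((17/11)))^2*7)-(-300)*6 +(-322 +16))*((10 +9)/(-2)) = -681589706607/14450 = -47168837.83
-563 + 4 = -559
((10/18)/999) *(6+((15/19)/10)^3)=548765/164451384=0.00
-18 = -18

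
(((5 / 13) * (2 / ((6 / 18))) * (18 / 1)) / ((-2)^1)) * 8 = -2160 / 13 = -166.15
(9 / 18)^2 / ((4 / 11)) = 11 / 16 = 0.69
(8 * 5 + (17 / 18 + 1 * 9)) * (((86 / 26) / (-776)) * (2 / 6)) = -38657 / 544752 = -0.07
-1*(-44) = 44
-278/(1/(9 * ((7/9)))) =-1946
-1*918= -918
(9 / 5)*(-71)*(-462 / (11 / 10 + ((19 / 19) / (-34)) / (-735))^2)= 1843636705218 / 37785005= 48792.81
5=5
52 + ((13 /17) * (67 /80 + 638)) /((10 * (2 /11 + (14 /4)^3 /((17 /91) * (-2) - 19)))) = 100492613 /3595500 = 27.95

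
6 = 6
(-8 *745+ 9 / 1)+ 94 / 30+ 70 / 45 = -267584 / 45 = -5946.31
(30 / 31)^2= 900 / 961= 0.94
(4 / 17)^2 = 16 / 289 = 0.06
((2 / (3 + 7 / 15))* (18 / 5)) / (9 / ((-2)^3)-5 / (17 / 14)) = -3672 / 9269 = -0.40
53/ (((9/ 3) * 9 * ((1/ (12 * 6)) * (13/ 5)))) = 2120/ 39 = 54.36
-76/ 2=-38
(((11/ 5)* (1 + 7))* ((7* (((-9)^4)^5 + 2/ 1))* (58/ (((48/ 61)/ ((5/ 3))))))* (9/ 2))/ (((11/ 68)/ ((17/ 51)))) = 5118644626903066278496666/ 3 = 1706214875634355426165555.00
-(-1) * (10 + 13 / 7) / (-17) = -0.70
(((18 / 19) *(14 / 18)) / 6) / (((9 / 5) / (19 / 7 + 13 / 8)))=45 / 152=0.30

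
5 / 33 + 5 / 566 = 2995 / 18678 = 0.16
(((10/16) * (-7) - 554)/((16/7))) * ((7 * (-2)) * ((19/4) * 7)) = 29111439/256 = 113716.56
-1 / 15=-0.07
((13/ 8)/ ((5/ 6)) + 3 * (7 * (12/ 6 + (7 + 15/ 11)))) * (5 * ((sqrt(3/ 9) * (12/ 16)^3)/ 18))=48309 * sqrt(3)/ 5632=14.86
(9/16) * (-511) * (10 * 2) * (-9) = 206955/4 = 51738.75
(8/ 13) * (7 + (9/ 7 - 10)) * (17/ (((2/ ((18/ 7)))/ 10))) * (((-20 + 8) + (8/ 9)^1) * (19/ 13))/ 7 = 31008000/ 57967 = 534.93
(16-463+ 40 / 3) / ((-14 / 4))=2602 / 21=123.90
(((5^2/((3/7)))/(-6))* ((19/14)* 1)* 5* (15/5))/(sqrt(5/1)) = -475* sqrt(5)/12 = -88.51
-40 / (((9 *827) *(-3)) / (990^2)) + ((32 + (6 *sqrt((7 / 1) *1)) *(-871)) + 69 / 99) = 48808333 / 27291 - 5226 *sqrt(7) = -12038.26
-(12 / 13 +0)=-12 / 13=-0.92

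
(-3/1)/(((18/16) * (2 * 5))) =-4/15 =-0.27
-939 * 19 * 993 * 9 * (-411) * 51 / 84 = 1114042333779 / 28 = 39787226206.39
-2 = -2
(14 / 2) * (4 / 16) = 7 / 4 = 1.75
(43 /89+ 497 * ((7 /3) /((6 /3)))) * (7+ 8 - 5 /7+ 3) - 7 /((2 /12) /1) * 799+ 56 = -87733907 /3738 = -23470.82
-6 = -6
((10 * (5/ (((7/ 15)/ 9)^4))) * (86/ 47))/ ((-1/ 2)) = -2856495375000/ 112847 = -25312993.48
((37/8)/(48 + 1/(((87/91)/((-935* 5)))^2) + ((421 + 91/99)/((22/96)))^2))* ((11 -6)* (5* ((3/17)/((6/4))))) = 102506399325/205731393183961156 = 0.00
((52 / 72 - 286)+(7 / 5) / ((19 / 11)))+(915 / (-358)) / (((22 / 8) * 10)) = -958111321 / 3366990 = -284.56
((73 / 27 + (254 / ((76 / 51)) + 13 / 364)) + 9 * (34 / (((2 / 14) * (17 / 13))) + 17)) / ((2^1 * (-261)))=-3.76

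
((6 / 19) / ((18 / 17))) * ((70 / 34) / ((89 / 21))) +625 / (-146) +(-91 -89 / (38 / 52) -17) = -57752909 / 246886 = -233.93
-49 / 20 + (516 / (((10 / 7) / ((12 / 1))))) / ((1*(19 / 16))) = 1386077 / 380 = 3647.57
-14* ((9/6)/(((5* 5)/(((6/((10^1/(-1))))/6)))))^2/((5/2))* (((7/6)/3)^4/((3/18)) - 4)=473081/607500000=0.00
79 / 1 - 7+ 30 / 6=77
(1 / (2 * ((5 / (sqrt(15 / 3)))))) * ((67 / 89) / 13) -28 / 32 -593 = -4751 / 8 + 67 * sqrt(5) / 11570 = -593.86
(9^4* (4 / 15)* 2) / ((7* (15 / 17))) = 99144 / 175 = 566.54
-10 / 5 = -2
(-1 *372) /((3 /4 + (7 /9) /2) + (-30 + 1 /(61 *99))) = 8986032 /697165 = 12.89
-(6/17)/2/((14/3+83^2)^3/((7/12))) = -189/601483220724388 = -0.00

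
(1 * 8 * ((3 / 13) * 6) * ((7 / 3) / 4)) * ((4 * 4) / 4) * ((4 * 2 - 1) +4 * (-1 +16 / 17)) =38640 / 221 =174.84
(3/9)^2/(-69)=-1/621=-0.00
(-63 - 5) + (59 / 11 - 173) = -2592 / 11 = -235.64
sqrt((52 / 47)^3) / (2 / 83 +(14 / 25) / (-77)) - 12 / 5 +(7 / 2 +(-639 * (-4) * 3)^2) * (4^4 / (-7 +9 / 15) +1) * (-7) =296725 * sqrt(611) / 106032 +160519161051 / 10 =16051916174.27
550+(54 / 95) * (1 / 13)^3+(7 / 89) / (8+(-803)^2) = 6587839979038757 / 11977885233795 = 550.00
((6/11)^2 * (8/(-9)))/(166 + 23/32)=-1024/645535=-0.00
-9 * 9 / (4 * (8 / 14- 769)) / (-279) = -21 / 222332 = -0.00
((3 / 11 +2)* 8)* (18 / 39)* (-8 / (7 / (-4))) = 38.36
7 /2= 3.50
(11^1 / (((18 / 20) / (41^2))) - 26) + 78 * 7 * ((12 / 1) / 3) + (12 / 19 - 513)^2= 926695877 / 3249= 285224.95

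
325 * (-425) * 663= -91576875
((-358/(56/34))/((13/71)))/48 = -216053/8736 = -24.73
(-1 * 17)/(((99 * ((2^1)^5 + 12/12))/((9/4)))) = -17/1452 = -0.01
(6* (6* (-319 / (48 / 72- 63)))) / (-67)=-3132 / 1139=-2.75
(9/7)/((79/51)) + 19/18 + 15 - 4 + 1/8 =13.01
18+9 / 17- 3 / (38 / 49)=9471 / 646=14.66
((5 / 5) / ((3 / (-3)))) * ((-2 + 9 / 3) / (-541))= 1 / 541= 0.00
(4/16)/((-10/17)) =-17/40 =-0.42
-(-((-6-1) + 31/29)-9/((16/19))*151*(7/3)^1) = 1744469/464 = 3759.63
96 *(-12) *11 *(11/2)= -69696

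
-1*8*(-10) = 80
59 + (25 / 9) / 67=35602 / 603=59.04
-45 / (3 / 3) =-45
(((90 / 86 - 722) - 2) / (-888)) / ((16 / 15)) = 155435 / 203648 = 0.76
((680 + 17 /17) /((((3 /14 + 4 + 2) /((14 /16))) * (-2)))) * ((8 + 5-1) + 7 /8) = -1145669 /1856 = -617.28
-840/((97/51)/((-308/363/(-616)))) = -7140/11737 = -0.61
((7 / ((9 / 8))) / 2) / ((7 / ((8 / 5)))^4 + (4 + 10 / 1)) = 16384 / 2003103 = 0.01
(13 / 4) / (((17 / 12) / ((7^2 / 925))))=0.12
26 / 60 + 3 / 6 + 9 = 149 / 15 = 9.93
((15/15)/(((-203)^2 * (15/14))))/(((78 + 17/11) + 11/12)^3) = 1533312/35266329968950535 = 0.00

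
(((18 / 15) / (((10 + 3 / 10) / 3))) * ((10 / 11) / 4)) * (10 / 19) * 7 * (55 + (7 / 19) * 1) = 16.20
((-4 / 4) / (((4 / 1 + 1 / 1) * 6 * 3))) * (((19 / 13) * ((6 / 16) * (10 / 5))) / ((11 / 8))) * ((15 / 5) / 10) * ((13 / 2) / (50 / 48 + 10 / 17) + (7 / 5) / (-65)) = -171449 / 16266250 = -0.01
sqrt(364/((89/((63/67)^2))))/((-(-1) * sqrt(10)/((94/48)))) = 987 * sqrt(80990)/238520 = 1.18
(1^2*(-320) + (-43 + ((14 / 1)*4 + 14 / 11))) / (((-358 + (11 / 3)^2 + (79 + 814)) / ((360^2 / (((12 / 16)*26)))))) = -326883600 / 88231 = -3704.86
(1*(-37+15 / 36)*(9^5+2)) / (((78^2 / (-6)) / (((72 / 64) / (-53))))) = -45.22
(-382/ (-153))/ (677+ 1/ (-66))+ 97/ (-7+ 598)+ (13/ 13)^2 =174748188/ 149636669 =1.17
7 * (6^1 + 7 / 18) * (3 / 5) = 161 / 6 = 26.83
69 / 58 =1.19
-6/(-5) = 6/5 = 1.20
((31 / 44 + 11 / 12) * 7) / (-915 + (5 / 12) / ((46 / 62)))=-4922 / 396605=-0.01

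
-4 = -4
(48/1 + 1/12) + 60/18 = 617/12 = 51.42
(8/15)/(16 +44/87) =58/1795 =0.03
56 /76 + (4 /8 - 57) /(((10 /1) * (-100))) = 0.79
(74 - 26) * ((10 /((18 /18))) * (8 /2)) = 1920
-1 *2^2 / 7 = -4 / 7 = -0.57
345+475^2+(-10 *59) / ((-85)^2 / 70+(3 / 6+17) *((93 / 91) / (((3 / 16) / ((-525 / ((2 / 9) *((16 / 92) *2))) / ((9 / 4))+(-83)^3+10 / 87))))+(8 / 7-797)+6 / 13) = 225970.00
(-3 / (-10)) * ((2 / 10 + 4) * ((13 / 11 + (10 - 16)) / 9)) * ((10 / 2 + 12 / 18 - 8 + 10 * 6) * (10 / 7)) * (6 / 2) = -9169 / 55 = -166.71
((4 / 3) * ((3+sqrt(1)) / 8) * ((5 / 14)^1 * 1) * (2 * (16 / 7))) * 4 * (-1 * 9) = -1920 / 49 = -39.18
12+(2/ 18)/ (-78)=8423/ 702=12.00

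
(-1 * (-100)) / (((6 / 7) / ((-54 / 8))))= -1575 / 2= -787.50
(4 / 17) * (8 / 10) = 16 / 85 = 0.19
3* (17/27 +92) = 2501/9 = 277.89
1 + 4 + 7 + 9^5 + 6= 59067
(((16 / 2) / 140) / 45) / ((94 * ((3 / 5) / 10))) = 2 / 8883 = 0.00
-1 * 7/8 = -0.88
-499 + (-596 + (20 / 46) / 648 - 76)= -8726287 / 7452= -1171.00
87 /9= 29 /3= 9.67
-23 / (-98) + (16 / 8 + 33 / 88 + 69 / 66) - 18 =-14.34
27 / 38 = 0.71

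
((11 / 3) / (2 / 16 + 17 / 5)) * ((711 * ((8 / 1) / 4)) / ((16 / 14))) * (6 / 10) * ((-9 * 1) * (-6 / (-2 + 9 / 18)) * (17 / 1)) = -22336776 / 47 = -475250.55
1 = 1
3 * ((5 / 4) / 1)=15 / 4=3.75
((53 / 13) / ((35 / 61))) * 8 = 25864 / 455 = 56.84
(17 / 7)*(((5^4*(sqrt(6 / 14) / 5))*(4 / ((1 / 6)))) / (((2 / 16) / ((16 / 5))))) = 1305600*sqrt(21) / 49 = 122102.26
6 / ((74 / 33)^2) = 3267 / 2738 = 1.19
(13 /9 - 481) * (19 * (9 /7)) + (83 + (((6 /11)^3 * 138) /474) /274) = -1172931925311 /100837891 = -11631.86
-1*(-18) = 18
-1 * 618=-618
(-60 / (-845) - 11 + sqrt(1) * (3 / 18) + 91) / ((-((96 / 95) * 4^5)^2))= -0.00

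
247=247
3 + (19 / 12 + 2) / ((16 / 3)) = 235 / 64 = 3.67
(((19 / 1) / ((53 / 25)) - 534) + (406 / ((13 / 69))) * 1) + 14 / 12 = 6742769 / 4134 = 1631.05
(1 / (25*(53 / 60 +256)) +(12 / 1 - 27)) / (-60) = 385321 / 1541300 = 0.25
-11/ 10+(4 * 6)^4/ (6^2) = 92149/ 10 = 9214.90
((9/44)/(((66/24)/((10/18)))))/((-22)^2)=5/58564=0.00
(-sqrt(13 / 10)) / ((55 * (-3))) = sqrt(130) / 1650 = 0.01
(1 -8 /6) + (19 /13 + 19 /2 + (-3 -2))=439 /78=5.63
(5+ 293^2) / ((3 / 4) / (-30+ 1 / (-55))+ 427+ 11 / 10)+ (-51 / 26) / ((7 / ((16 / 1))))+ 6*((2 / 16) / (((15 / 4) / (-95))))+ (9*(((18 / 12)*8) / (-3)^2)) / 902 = 119316661983 / 673770097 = 177.09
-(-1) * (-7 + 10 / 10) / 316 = -3 / 158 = -0.02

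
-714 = -714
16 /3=5.33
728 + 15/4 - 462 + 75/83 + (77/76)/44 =6829713/25232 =270.68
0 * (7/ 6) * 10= 0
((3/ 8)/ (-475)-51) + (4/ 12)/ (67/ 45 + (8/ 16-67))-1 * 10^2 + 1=-3335201553/ 22233800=-150.01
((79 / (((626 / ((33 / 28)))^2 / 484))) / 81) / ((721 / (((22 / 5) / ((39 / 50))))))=63615145 / 4859450108604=0.00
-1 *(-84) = 84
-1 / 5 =-0.20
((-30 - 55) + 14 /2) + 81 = 3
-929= -929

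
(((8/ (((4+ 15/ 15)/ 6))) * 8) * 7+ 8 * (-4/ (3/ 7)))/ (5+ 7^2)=3472/ 405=8.57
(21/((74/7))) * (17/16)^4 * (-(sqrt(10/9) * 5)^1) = -13.34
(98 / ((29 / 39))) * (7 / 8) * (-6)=-40131 / 58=-691.91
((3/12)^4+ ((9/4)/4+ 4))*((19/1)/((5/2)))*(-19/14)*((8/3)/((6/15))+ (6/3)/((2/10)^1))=-301435/384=-784.99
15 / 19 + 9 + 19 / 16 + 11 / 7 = 26703 / 2128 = 12.55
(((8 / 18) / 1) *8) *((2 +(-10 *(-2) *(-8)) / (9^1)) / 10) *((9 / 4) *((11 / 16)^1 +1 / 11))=-9.83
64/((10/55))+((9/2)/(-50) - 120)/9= 101597/300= 338.66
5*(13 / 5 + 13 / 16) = 273 / 16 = 17.06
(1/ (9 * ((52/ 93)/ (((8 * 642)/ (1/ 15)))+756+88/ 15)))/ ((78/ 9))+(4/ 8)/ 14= 17748683377/ 496729087036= 0.04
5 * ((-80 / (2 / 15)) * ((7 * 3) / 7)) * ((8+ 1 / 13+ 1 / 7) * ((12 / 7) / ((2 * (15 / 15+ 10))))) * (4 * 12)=-176256000 / 637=-276697.02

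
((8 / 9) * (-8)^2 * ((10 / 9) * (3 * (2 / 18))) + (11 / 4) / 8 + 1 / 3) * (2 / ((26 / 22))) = 1860155 / 50544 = 36.80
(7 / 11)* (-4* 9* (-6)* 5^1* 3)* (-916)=-20774880 / 11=-1888625.45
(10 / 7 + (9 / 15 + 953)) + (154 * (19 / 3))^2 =299952494 / 315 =952230.14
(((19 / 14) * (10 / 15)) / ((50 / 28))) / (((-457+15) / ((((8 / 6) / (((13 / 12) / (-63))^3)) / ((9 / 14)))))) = 5675733504 / 12138425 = 467.58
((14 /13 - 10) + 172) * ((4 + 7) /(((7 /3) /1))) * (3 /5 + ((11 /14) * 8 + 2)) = 4351512 /637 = 6831.26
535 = 535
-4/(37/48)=-192/37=-5.19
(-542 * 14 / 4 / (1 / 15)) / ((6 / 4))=-18970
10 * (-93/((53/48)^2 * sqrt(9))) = -254.27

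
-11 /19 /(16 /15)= -165 /304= -0.54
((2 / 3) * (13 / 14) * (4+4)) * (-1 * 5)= -520 / 21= -24.76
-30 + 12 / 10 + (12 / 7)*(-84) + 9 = -819 / 5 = -163.80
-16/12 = -4/3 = -1.33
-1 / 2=-0.50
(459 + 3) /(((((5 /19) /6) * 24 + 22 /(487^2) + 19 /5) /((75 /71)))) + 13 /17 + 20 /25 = 67392059020307 /659848788965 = 102.13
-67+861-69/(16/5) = 12359/16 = 772.44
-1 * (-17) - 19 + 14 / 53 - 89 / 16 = -6189 / 848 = -7.30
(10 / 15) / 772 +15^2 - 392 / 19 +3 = 4562539 / 22002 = 207.37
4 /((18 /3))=2 /3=0.67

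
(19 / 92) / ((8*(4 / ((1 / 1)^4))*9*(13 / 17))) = 323 / 344448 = 0.00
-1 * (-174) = 174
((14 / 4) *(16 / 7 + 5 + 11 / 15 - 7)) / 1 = 107 / 30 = 3.57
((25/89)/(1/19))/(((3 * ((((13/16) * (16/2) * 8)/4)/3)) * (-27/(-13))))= 0.20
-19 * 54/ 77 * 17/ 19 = -918/ 77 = -11.92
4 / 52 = 1 / 13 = 0.08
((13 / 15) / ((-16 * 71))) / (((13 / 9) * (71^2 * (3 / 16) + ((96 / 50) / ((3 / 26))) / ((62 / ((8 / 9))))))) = -4185 / 7491177979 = -0.00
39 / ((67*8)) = 39 / 536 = 0.07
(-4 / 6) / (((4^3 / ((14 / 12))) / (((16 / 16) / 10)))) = -0.00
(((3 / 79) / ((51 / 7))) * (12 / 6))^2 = 196 / 1803649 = 0.00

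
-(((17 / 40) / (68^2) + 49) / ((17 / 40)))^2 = -284218000641 / 21381376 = -13292.78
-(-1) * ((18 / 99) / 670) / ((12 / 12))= 1 / 3685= 0.00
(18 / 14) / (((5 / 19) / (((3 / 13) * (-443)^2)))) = 100675737 / 455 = 221265.36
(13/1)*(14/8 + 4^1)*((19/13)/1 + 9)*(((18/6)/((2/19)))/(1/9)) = 200583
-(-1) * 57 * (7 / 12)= 33.25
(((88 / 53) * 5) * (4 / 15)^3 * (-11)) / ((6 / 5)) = -30976 / 21465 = -1.44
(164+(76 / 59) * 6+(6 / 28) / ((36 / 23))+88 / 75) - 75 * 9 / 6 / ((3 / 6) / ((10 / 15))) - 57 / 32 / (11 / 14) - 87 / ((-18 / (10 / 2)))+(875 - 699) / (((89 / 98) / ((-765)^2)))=55028258501182541 / 485192400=113415334.83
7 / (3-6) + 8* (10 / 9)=59 / 9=6.56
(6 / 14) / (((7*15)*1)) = 1 / 245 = 0.00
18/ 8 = 9/ 4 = 2.25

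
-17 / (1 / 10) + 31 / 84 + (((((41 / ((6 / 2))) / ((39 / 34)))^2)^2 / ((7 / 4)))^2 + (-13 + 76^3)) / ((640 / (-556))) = -31818005432008294026168080137 / 275297936822844193440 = -115576621.46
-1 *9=-9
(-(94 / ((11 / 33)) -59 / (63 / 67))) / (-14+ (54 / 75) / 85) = 29352625 / 1873116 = 15.67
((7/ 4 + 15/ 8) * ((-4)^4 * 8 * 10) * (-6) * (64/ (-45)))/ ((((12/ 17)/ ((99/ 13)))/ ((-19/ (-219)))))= 1688158208/ 2847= 592960.38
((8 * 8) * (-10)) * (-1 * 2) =1280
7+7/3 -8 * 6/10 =68/15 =4.53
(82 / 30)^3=68921 / 3375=20.42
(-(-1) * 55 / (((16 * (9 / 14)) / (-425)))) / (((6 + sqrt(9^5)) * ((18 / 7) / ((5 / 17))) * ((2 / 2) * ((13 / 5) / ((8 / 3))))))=-1684375 / 1573182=-1.07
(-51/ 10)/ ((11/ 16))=-408/ 55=-7.42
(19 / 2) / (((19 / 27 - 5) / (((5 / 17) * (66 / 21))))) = -2.04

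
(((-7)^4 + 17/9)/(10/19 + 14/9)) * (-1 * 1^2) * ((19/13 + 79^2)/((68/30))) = -62521631040/19669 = -3178688.85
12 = 12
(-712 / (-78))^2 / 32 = 7921 / 3042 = 2.60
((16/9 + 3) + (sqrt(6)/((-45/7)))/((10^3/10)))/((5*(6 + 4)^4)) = 43/450000-7*sqrt(6)/225000000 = 0.00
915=915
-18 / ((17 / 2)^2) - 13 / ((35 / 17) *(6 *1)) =-78989 / 60690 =-1.30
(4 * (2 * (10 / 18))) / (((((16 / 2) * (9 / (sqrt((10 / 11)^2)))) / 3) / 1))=50 / 297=0.17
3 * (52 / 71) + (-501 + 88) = -410.80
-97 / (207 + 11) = -0.44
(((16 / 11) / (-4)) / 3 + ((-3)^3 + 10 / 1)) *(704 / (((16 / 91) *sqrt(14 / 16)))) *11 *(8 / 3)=-5170880 *sqrt(14) / 9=-2149740.15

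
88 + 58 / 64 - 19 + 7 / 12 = 70.49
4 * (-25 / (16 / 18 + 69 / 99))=-9900 / 157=-63.06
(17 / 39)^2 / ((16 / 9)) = 289 / 2704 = 0.11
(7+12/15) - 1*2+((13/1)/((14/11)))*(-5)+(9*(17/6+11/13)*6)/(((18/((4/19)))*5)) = -774707/17290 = -44.81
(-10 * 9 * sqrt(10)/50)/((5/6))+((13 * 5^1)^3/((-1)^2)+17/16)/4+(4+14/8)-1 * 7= 4393937/64-54 * sqrt(10)/25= 68648.44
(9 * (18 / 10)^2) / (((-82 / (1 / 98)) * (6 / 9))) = -2187 / 401800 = -0.01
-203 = -203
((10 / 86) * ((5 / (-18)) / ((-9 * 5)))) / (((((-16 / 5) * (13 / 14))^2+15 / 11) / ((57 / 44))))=6125 / 67142952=0.00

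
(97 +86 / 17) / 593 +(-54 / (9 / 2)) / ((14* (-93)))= 396657 / 2187577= 0.18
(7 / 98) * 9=9 / 14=0.64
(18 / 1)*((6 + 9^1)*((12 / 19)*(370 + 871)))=4020840 / 19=211623.16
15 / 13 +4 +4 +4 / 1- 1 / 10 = 1697 / 130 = 13.05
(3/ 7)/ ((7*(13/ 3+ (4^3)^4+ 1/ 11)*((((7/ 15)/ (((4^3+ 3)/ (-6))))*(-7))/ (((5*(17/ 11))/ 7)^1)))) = 256275/ 18610333082236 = 0.00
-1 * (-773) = 773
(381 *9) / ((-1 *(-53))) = 64.70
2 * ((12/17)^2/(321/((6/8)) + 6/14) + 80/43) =138760448/37268573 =3.72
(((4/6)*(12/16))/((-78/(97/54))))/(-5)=97/42120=0.00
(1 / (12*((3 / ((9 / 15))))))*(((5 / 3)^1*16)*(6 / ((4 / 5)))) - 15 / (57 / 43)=-7.98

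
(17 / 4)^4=83521 / 256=326.25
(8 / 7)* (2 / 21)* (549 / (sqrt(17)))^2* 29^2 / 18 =75104664 / 833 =90161.66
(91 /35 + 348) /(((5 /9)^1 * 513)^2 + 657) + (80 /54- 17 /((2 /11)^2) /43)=-1106296681 /105627780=-10.47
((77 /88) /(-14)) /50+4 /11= 0.36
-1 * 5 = -5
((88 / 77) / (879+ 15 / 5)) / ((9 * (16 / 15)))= 5 / 37044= 0.00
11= 11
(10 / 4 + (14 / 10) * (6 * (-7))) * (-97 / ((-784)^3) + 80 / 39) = -21704341421989 / 187937218560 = -115.49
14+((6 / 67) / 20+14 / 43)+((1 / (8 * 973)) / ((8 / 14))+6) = 1302631221 / 64073440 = 20.33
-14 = -14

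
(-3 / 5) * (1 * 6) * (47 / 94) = -9 / 5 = -1.80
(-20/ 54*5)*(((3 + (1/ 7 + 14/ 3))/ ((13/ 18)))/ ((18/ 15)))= -41000/ 2457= -16.69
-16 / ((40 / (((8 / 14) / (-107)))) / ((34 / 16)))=17 / 3745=0.00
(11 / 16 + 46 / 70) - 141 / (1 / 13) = -1025727 / 560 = -1831.66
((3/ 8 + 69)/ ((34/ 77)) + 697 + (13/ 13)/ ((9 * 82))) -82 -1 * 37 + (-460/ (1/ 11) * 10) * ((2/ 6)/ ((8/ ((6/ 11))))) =-41641145/ 100368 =-414.88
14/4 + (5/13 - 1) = 75/26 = 2.88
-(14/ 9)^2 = -2.42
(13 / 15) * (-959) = -12467 / 15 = -831.13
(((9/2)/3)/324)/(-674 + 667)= -1/1512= -0.00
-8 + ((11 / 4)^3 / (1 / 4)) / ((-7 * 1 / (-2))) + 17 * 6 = 6595 / 56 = 117.77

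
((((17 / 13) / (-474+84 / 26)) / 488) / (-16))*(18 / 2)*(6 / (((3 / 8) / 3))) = 3 / 19520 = 0.00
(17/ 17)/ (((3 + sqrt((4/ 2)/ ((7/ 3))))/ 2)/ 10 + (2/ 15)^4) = 43147282500/ 5870635297 -2050312500 * sqrt(42)/ 5870635297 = 5.09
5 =5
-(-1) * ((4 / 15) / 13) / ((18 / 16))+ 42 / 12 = 3.52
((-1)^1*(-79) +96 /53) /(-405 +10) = -4283 /20935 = -0.20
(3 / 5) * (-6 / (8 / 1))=-9 / 20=-0.45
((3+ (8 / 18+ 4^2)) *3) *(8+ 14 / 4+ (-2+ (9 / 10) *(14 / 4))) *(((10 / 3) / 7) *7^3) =2169475 / 18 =120526.39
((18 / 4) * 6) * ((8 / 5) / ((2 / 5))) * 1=108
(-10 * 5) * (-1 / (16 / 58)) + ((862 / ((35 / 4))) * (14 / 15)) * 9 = 100877 / 100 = 1008.77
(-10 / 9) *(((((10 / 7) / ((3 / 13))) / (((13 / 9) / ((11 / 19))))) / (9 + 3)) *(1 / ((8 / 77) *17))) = -0.13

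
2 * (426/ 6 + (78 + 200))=698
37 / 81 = 0.46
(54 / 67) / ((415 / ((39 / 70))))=0.00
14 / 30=7 / 15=0.47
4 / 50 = 2 / 25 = 0.08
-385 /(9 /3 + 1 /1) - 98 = -777 /4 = -194.25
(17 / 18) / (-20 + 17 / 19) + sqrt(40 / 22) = -323 / 6534 + 2 * sqrt(55) / 11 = 1.30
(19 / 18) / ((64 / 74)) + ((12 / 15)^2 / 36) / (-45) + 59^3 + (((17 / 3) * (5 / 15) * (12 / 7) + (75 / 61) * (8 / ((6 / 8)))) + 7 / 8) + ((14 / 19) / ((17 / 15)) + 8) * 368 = 18641443292098099 / 89372808000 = 208580.70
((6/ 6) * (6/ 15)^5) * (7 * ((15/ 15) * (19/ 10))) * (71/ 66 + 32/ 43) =1099112/ 4434375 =0.25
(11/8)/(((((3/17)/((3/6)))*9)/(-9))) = -187/48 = -3.90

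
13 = 13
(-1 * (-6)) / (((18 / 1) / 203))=203 / 3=67.67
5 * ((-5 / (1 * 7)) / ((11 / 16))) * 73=-29200 / 77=-379.22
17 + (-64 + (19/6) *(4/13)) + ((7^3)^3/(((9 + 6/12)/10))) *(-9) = -382297375.50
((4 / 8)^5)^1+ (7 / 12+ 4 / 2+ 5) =731 / 96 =7.61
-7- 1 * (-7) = 0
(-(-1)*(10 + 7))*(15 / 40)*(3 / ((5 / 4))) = 153 / 10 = 15.30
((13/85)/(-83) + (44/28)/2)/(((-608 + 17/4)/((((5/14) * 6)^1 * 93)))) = -14400678/55656895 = -0.26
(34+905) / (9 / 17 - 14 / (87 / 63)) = -154309 / 1579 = -97.73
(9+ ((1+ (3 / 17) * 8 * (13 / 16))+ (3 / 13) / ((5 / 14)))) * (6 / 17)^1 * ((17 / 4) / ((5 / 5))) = 78189 / 4420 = 17.69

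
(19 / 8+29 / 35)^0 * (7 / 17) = 7 / 17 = 0.41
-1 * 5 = -5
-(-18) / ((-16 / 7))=-63 / 8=-7.88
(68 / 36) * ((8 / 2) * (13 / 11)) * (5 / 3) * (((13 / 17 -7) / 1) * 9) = -27560 / 33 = -835.15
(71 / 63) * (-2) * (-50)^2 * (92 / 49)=-32660000 / 3087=-10579.85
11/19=0.58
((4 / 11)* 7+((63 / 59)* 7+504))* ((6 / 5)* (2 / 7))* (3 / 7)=1715652 / 22715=75.53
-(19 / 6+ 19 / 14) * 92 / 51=-8740 / 1071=-8.16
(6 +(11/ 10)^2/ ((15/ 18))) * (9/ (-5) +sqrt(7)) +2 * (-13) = -49267/ 1250 +1863 * sqrt(7)/ 250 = -19.70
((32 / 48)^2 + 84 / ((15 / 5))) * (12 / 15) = 1024 / 45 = 22.76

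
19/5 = 3.80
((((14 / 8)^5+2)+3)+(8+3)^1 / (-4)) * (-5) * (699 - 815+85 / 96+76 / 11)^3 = 142558490697999966875 / 1205845622784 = 118222837.16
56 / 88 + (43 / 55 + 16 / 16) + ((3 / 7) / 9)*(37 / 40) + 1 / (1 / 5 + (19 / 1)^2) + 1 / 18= 3004399 / 1191960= 2.52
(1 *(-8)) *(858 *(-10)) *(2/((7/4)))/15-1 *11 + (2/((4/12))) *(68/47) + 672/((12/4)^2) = 5233135/987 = 5302.06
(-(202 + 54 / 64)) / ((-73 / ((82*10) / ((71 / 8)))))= 1330655 / 5183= 256.73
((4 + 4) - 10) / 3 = -2 / 3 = -0.67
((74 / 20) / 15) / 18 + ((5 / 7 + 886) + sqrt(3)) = sqrt(3) + 16759159 / 18900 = 888.46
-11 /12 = -0.92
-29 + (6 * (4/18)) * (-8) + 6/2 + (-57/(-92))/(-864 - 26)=-9006971/245640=-36.67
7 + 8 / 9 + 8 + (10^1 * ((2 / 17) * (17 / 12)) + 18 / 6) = 185 / 9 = 20.56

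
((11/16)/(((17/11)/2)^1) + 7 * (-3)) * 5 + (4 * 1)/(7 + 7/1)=-95453/952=-100.27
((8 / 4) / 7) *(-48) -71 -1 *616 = -4905 / 7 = -700.71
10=10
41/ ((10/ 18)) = 369/ 5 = 73.80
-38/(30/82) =-1558/15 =-103.87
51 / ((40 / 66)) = 1683 / 20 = 84.15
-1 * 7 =-7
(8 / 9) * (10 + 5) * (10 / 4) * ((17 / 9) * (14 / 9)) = 23800 / 243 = 97.94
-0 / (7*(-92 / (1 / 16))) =0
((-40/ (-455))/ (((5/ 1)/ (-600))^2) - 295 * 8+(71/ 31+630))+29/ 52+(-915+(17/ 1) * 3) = -14953759/ 11284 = -1325.22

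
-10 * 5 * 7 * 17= -5950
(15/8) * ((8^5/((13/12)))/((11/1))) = 5155.80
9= 9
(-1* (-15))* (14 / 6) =35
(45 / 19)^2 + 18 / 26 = 29574 / 4693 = 6.30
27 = 27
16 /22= 8 /11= 0.73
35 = 35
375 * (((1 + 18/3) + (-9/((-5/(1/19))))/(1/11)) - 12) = -28200/19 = -1484.21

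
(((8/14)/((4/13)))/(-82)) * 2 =-13/287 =-0.05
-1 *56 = -56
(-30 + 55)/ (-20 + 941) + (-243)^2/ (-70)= -54382379/ 64470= -843.53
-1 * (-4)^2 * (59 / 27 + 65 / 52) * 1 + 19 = -971 / 27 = -35.96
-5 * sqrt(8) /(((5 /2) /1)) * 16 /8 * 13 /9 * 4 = -416 * sqrt(2) /9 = -65.37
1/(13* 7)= 1/91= 0.01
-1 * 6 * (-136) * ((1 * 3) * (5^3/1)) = 306000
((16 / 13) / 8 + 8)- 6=2.15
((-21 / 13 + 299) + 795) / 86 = 14201 / 1118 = 12.70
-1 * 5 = -5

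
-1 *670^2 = -448900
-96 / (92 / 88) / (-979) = 192 / 2047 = 0.09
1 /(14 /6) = 3 /7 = 0.43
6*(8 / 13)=3.69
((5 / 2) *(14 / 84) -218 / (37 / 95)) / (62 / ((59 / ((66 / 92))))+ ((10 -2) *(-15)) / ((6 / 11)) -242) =336990595 / 277904484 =1.21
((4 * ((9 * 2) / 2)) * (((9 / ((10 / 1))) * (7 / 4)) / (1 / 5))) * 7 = 3969 / 2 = 1984.50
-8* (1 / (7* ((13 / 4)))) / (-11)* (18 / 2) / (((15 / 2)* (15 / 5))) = 64 / 5005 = 0.01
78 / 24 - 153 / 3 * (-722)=147301 / 4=36825.25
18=18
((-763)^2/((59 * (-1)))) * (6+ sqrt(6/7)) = -3493014/59 - 83167 * sqrt(42)/59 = -68338.95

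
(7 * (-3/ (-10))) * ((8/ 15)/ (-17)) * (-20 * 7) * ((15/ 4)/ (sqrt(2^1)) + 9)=294 * sqrt(2)/ 17 + 7056/ 85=107.47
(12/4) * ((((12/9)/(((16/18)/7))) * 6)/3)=63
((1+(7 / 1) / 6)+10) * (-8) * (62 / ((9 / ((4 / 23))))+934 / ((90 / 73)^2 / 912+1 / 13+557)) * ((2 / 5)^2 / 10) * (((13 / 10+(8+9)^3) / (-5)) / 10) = 278278514394120256 / 632438419584375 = 440.01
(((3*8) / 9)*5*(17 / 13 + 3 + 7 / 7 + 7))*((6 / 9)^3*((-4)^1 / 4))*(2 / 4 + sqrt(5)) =-51200*sqrt(5) / 1053 - 25600 / 1053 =-133.04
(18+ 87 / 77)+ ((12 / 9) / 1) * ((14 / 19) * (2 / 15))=1268039 / 65835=19.26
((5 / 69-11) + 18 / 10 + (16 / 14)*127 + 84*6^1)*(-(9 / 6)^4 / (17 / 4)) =-41732199 / 54740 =-762.37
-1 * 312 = -312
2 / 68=1 / 34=0.03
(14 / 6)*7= 49 / 3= 16.33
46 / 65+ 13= 891 / 65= 13.71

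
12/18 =2/3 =0.67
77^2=5929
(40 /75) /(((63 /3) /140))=32 /9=3.56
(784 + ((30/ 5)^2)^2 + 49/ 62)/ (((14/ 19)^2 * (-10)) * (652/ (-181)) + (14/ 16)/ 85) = 955352067820/ 8984244199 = 106.34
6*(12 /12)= 6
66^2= 4356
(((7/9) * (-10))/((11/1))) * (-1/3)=70/297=0.24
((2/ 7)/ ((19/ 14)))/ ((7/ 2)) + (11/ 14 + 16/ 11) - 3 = -2047/ 2926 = -0.70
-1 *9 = -9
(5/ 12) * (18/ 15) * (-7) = -7/ 2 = -3.50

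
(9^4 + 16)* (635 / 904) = 4176395 / 904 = 4619.91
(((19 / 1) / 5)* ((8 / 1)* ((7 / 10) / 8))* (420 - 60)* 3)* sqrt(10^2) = 28728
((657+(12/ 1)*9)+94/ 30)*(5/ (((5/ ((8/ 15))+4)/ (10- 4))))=1722.92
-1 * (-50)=50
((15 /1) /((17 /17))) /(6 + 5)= 15 /11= 1.36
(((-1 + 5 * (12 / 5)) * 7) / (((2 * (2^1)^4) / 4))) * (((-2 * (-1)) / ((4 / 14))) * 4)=539 / 2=269.50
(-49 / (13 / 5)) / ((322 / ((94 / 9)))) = -1645 / 2691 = -0.61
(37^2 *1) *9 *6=73926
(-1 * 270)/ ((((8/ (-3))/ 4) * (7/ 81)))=32805/ 7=4686.43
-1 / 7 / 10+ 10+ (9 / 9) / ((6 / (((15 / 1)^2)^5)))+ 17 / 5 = 3363793945781 / 35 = 96108398450.89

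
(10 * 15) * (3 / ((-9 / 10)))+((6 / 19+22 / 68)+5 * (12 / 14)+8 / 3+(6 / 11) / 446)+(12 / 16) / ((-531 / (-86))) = -161089510466 / 327227747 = -492.29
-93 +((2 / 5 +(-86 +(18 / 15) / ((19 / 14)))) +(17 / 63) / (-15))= -638242 / 3591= -177.73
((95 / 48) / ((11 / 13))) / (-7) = -1235 / 3696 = -0.33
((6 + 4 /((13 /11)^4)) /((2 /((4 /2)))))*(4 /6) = 5.37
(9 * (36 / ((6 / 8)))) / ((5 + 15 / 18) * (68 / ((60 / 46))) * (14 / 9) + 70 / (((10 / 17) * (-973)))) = 4863888 / 5324825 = 0.91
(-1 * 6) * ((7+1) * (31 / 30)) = -248 / 5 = -49.60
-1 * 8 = -8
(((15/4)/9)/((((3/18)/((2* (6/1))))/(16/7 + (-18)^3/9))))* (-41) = 5559600/7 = 794228.57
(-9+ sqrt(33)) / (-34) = 9 / 34 - sqrt(33) / 34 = 0.10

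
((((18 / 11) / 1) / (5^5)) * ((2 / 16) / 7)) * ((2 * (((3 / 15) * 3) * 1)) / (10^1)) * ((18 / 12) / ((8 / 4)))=81 / 96250000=0.00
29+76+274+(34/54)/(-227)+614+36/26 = 79229362/79677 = 994.38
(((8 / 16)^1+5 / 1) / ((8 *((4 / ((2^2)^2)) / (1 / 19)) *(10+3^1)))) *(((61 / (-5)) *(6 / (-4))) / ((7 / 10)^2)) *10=50325 / 12103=4.16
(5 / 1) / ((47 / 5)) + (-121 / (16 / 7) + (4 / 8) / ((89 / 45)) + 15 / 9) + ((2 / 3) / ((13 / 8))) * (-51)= -186391687 / 2610192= -71.41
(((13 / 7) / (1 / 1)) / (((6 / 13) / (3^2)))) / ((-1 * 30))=-169 / 140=-1.21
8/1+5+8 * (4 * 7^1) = 237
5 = 5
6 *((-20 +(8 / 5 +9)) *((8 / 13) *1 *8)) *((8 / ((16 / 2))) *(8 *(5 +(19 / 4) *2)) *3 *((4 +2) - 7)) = 6280704 / 65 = 96626.22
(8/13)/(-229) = -8/2977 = -0.00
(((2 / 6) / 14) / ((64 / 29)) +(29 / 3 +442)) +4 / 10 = 2025307 / 4480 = 452.08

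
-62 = -62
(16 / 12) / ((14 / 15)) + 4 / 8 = 1.93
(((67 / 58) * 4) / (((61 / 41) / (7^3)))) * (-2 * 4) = -15075536 / 1769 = -8522.07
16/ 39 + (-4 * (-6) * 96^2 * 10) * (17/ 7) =1466450032/ 273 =5371611.84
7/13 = 0.54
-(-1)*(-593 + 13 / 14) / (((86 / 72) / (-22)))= 3282444 / 301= 10905.13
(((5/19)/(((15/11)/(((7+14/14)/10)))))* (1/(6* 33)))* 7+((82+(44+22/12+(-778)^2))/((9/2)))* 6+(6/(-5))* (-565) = 2072247554/2565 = 807893.78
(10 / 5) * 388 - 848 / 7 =4584 / 7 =654.86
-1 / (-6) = 0.17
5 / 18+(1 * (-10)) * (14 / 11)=-2465 / 198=-12.45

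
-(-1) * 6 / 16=3 / 8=0.38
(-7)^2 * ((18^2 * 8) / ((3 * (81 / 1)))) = 1568 / 3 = 522.67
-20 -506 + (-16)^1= -542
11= 11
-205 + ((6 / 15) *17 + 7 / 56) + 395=7877 / 40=196.92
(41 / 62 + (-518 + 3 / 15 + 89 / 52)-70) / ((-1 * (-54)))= -4718543 / 435240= -10.84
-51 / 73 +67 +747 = 813.30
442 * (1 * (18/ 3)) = 2652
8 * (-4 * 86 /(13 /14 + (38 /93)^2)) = -333228672 /132653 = -2512.03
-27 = -27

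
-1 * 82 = -82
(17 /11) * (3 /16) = 51 /176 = 0.29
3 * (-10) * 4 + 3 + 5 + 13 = -99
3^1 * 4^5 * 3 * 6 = 55296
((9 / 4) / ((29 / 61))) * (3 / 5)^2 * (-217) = -1072197 / 2900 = -369.72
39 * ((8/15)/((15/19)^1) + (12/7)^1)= 48932/525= 93.20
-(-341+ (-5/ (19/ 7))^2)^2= -14853759376/ 130321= -113978.25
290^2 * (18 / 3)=504600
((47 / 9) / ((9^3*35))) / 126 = 47 / 28934010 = 0.00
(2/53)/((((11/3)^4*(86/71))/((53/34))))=5751/21405142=0.00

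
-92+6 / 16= -733 / 8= -91.62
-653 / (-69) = 653 / 69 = 9.46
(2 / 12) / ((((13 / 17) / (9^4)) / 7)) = 260253 / 26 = 10009.73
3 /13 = 0.23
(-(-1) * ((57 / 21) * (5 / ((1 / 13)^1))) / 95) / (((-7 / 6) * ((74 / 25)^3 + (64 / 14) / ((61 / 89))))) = -12390625 / 253785756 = -0.05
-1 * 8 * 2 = -16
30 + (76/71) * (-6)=1674/71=23.58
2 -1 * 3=-1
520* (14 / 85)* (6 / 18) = 1456 / 51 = 28.55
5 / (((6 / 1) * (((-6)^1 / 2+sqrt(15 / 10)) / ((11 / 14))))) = -11 / 42 -11 * sqrt(6) / 252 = -0.37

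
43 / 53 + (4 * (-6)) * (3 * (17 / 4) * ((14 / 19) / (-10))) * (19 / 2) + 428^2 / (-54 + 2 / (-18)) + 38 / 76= -818162053 / 258110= -3169.82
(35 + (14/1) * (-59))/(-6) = 791/6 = 131.83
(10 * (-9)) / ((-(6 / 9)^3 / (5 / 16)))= 6075 / 64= 94.92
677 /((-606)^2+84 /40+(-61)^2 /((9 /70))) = 60930 /35656129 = 0.00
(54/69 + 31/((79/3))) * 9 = 32049/1817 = 17.64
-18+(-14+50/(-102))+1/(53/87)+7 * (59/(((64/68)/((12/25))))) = 179.78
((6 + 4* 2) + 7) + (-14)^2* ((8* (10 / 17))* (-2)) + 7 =-30884 / 17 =-1816.71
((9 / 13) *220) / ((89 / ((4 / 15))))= 528 / 1157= 0.46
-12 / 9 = -4 / 3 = -1.33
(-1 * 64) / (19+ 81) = -16 / 25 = -0.64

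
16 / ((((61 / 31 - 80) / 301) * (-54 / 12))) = 298592 / 21771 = 13.72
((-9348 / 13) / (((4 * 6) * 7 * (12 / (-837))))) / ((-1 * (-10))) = 217341 / 7280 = 29.85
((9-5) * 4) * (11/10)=88/5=17.60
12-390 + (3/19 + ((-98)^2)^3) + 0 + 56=16831005230301/19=885842380542.16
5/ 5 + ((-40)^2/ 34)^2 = 640289/ 289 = 2215.53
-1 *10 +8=-2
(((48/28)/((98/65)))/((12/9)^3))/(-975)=-27/54880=-0.00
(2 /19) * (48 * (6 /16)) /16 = 0.12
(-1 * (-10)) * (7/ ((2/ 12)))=420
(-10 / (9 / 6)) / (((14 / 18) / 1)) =-60 / 7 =-8.57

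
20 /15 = 4 /3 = 1.33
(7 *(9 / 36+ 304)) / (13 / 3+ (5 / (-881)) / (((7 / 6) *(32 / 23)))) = 630440076 / 1281701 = 491.88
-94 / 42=-47 / 21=-2.24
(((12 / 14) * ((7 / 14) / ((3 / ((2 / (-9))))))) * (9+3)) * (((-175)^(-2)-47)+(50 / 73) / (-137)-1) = 39207976664 / 2143964375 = 18.29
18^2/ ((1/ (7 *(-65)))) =-147420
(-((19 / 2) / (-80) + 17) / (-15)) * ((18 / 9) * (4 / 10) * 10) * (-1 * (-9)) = 8103 / 100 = 81.03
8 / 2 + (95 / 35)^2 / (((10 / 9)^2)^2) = 4328521 / 490000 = 8.83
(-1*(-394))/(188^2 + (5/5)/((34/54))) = 6698/600875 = 0.01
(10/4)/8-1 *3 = -43/16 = -2.69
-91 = -91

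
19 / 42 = 0.45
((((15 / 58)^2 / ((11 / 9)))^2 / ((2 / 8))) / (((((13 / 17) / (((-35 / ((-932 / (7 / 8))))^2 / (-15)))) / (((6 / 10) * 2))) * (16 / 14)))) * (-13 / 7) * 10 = 836876053125 / 38060908243263488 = 0.00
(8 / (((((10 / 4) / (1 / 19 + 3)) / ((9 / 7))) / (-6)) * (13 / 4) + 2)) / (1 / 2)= 400896 / 41467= 9.67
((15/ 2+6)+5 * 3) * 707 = 40299/ 2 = 20149.50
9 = 9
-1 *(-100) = 100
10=10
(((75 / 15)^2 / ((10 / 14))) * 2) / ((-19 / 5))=-350 / 19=-18.42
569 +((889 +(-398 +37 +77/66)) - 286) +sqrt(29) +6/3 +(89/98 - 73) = sqrt(29) +109085/147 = 747.46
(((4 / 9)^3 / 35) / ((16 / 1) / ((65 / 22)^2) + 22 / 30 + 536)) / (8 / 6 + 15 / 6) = 108160 / 89022130407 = 0.00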